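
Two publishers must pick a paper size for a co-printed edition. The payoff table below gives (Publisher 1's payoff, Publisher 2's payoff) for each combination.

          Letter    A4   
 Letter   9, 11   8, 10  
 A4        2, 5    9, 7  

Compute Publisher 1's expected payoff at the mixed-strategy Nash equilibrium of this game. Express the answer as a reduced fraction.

65/8

Publisher 2 mixes with probability q on Letter, chosen so Publisher 1 is indifferent: 9q + 8(1−q) = 2q + 9(1−q) gives q = 1/8.
Publisher 1's expected payoff (from either row, since indifferent) is 9·1/8 + 8·7/8 = 65/8.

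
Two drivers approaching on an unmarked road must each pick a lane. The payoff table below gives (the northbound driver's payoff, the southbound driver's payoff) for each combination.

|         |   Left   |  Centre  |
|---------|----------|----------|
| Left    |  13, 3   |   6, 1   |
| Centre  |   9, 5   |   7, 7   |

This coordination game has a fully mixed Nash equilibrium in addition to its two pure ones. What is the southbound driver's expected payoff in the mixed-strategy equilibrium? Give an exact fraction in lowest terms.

4

The northbound driver mixes with probability p on Left, chosen so the southbound driver is indifferent: 3p + 5(1−p) = 1p + 7(1−p) gives p = 1/2.
The southbound driver's expected payoff is 3·1/2 + 5·1/2 = 4.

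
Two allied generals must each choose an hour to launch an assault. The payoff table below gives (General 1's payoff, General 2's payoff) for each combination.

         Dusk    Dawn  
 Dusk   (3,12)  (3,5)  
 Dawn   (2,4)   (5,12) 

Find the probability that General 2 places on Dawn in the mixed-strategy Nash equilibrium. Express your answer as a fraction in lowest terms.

1/3

General 2's mix q on Dusk must make General 1 indifferent between Dusk and Dawn.
General 1's payoff from Dusk: 3q + 3(1−q). From Dawn: 2q + 5(1−q).
Set equal: 1q = 2(1−q) → q = 2/3.
Probability on Dawn is 1 − 2/3 = 1/3.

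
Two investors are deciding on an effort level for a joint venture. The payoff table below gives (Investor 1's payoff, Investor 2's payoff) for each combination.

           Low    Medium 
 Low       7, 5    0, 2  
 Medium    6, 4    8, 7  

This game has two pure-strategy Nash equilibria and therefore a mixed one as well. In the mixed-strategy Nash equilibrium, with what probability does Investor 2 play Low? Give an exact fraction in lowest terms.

8/9

Investor 2's mix q on Low must make Investor 1 indifferent between Low and Medium.
Investor 1's payoff from Low: 7q + 0(1−q). From Medium: 6q + 8(1−q).
Set equal: 1q = 8(1−q) → q = 8/9.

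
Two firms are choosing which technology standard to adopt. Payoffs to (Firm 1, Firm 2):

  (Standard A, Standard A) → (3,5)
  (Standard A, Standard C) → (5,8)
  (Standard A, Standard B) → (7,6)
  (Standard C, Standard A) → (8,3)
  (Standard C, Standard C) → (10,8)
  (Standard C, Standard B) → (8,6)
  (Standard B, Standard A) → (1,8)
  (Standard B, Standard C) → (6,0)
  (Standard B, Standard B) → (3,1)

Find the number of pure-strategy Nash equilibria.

Both Standard C: Firm 1 gets 10 (best alternative 6); Firm 2 gets 8 (best alternative 6). Neither deviates — NE.
Both Standard A is not a NE: Firm 1 would switch to Standard C (8 > 3).
No other cell survives both best-response checks, so there is 1 pure NE.

1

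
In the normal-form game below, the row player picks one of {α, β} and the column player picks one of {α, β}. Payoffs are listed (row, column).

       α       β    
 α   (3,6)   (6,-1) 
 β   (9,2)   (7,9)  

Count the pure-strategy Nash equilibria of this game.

Both β: the row player gets 7 (best alternative 6); the column player gets 9 (best alternative 2). Neither deviates — NE.
Both α is not a NE: the row player would switch to β (9 > 3).
No other cell survives both best-response checks, so there is 1 pure NE.

1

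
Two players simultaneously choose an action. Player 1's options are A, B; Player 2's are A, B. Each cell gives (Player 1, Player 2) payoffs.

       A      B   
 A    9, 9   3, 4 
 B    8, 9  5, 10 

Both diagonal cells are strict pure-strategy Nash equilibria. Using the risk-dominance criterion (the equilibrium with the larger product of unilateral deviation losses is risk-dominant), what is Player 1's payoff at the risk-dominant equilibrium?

At both A: Player 1 loses 9 − 8 = 1 by deviating; Player 2 loses 9 − 4 = 5. Product = 1·5 = 5.
At both B: Player 1 loses 5 − 3 = 2 by deviating; Player 2 loses 10 − 9 = 1. Product = 2·1 = 2.
5 > 2, so both A is risk-dominant. Player 1's payoff there is 9.

9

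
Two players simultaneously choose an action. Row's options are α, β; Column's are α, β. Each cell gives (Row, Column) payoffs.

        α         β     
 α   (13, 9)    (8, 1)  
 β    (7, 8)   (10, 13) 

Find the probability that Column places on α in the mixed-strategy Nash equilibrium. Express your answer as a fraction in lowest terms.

1/4

Column's mix q on α must make Row indifferent between α and β.
Row's payoff from α: 13q + 8(1−q). From β: 7q + 10(1−q).
Set equal: 6q = 2(1−q) → q = 2/8 = 1/4.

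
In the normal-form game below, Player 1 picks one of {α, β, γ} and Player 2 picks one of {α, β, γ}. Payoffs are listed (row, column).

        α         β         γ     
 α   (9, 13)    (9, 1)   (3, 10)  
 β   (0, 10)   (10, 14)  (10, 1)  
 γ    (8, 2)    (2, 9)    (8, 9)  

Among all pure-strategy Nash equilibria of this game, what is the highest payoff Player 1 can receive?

10

Both α is a pure NE (Player 1: 9 ≥ 8; Player 2: 13 ≥ 10). Player 1 gets 9.
Both β is a pure NE (Player 1: 10 ≥ 9; Player 2: 14 ≥ 10). Player 1 gets 10.
Every other cell has a profitable deviation for at least one player. Highest of {9, 10} is 10.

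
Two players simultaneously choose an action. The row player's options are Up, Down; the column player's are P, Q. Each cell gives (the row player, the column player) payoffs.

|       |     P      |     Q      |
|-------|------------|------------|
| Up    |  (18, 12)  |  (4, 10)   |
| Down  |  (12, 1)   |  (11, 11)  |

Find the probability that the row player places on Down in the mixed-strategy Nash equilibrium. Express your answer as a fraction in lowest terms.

1/6

The row player's mix p on Up must make the column player indifferent between P and Q.
The column player's payoff from P: 12p + 1(1−p). From Q: 10p + 11(1−p).
Set equal: 2p = 10(1−p) → p = 10/12 = 5/6.
Probability on Down is 1 − 5/6 = 1/6.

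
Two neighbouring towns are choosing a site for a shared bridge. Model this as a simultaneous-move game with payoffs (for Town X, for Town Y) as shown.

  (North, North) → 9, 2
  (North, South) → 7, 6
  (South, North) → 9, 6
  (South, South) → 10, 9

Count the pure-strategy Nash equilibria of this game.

Both South: Town X gets 10 (best alternative 7); Town Y gets 9 (best alternative 6). Neither deviates — NE.
Both North is not a NE: Town Y would switch to South (6 > 2).
No other cell survives both best-response checks, so there is 1 pure NE.

1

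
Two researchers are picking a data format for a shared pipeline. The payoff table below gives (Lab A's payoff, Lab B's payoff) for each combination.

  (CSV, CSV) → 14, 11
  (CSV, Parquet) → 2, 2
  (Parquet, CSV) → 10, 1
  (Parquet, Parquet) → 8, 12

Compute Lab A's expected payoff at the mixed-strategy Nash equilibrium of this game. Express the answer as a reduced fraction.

46/5

Lab B mixes with probability q on CSV, chosen so Lab A is indifferent: 14q + 2(1−q) = 10q + 8(1−q) gives q = 3/5.
Lab A's expected payoff (from either row, since indifferent) is 14·3/5 + 2·2/5 = 46/5.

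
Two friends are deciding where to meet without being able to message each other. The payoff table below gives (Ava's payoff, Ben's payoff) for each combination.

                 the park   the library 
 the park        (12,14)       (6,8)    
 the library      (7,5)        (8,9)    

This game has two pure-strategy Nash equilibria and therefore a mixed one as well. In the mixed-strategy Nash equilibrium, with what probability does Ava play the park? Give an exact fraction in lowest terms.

2/5

Ava's mix p on the park must make Ben indifferent between the park and the library.
Ben's payoff from the park: 14p + 5(1−p). From the library: 8p + 9(1−p).
Set equal: 6p = 4(1−p) → p = 4/10 = 2/5.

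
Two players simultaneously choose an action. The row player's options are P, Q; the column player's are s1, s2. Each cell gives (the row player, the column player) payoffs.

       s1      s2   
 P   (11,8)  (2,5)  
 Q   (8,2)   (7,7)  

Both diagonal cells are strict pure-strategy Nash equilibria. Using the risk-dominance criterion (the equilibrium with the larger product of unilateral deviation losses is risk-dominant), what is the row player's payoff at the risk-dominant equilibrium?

At (P, s1): the row player loses 11 − 8 = 3 by deviating; the column player loses 8 − 5 = 3. Product = 3·3 = 9.
At (Q, s2): the row player loses 7 − 2 = 5 by deviating; the column player loses 7 − 2 = 5. Product = 5·5 = 25.
25 > 9, so (Q, s2) is risk-dominant. The row player's payoff there is 7.

7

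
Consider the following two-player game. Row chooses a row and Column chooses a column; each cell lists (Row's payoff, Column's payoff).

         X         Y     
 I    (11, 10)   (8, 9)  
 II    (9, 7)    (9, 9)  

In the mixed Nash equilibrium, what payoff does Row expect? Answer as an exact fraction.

Column mixes with probability q on X, chosen so Row is indifferent: 11q + 8(1−q) = 9q + 9(1−q) gives q = 1/3.
Row's expected payoff (from either row, since indifferent) is 11·1/3 + 8·2/3 = 9.

9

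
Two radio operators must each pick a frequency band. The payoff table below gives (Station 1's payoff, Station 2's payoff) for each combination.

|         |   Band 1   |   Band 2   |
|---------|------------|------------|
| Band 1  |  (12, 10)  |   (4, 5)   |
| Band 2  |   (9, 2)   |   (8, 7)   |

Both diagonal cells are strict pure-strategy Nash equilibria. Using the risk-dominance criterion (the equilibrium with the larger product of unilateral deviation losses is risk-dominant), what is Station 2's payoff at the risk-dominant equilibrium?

At both Band 1: Station 1 loses 12 − 9 = 3 by deviating; Station 2 loses 10 − 5 = 5. Product = 3·5 = 15.
At both Band 2: Station 1 loses 8 − 4 = 4 by deviating; Station 2 loses 7 − 2 = 5. Product = 4·5 = 20.
20 > 15, so both Band 2 is risk-dominant. Station 2's payoff there is 7.

7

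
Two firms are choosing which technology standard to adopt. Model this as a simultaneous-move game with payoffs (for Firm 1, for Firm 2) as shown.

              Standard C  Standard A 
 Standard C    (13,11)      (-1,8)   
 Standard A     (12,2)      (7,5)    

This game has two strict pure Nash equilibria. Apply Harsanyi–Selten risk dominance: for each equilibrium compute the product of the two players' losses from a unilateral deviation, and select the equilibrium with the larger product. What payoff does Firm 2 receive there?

5

At both Standard C: Firm 1 loses 13 − 12 = 1 by deviating; Firm 2 loses 11 − 8 = 3. Product = 1·3 = 3.
At both Standard A: Firm 1 loses 7 − (-1) = 8 by deviating; Firm 2 loses 5 − 2 = 3. Product = 8·3 = 24.
24 > 3, so both Standard A is risk-dominant. Firm 2's payoff there is 5.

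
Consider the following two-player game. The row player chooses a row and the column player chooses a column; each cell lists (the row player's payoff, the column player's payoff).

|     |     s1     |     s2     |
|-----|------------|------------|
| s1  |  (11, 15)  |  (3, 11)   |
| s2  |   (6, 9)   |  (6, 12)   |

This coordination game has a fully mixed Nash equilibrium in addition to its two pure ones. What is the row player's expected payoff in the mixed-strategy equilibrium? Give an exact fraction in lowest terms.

6

The column player mixes with probability q on s1, chosen so the row player is indifferent: 11q + 3(1−q) = 6q + 6(1−q) gives q = 3/8.
The row player's expected payoff (from either row, since indifferent) is 11·3/8 + 3·5/8 = 6.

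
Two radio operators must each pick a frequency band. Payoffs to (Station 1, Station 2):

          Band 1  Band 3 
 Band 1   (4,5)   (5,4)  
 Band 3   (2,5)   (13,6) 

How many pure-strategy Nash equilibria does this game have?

Both Band 1: Station 1 gets 4 (best alternative 2); Station 2 gets 5 (best alternative 4). Neither deviates — NE.
Both Band 3: Station 1 gets 13 (best alternative 5); Station 2 gets 6 (best alternative 5). Neither deviates — NE.
(Band 1, Band 3) is not a NE: Station 1 would switch to Band 3 (13 > 5).
No other cell survives both best-response checks, so there are 2 pure NE.

2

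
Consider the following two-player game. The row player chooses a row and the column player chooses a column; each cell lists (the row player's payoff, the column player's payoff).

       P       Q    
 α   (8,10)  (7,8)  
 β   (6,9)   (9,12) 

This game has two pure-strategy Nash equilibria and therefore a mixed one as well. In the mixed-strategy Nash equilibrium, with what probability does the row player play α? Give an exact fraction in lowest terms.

3/5

The row player's mix p on α must make the column player indifferent between P and Q.
The column player's payoff from P: 10p + 9(1−p). From Q: 8p + 12(1−p).
Set equal: 2p = 3(1−p) → p = 3/5.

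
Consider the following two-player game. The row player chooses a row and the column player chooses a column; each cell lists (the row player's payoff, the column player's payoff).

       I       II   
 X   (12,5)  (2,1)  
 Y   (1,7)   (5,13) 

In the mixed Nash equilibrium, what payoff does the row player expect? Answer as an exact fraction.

29/7

The column player mixes with probability q on I, chosen so the row player is indifferent: 12q + 2(1−q) = 1q + 5(1−q) gives q = 3/14.
The row player's expected payoff (from either row, since indifferent) is 12·3/14 + 2·11/14 = 29/7.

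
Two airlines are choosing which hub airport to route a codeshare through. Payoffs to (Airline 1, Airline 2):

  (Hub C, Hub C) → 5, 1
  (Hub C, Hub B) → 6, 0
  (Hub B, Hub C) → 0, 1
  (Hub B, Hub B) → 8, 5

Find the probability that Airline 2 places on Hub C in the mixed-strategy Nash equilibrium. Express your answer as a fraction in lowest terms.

Airline 2's mix q on Hub C must make Airline 1 indifferent between Hub C and Hub B.
Airline 1's payoff from Hub C: 5q + 6(1−q). From Hub B: 0q + 8(1−q).
Set equal: 5q = 2(1−q) → q = 2/7.

2/7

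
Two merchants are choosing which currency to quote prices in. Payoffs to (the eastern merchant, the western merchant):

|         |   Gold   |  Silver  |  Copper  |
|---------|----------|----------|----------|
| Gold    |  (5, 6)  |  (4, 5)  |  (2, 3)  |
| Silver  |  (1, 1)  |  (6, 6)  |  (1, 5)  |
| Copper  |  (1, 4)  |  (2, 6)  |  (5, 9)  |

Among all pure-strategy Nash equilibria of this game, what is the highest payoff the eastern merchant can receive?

Both Gold is a pure NE (the eastern merchant: 5 ≥ 1; the western merchant: 6 ≥ 5). The eastern merchant gets 5.
Both Silver is a pure NE (the eastern merchant: 6 ≥ 4; the western merchant: 6 ≥ 5). The eastern merchant gets 6.
Both Copper is a pure NE (the eastern merchant: 5 ≥ 2; the western merchant: 9 ≥ 6). The eastern merchant gets 5.
Every other cell has a profitable deviation for at least one player. Highest of {5, 6, 5} is 6.

6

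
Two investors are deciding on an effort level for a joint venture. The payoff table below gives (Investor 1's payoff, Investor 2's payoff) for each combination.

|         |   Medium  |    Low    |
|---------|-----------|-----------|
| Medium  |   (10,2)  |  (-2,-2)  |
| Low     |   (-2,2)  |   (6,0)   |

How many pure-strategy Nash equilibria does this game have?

Both Medium: Investor 1 gets 10 (best alternative -2); Investor 2 gets 2 (best alternative -2). Neither deviates — NE.
Both Low is not a NE: Investor 2 would switch to Medium (2 > 0).
No other cell survives both best-response checks, so there is 1 pure NE.

1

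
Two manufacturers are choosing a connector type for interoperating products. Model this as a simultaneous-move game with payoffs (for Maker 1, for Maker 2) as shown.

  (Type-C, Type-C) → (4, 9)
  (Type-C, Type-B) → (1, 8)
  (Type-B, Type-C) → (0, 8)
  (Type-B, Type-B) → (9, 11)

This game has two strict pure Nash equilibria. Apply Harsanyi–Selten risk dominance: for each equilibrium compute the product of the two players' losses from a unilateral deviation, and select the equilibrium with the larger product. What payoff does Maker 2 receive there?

11

At both Type-C: Maker 1 loses 4 − 0 = 4 by deviating; Maker 2 loses 9 − 8 = 1. Product = 4·1 = 4.
At both Type-B: Maker 1 loses 9 − 1 = 8 by deviating; Maker 2 loses 11 − 8 = 3. Product = 8·3 = 24.
24 > 4, so both Type-B is risk-dominant. Maker 2's payoff there is 11.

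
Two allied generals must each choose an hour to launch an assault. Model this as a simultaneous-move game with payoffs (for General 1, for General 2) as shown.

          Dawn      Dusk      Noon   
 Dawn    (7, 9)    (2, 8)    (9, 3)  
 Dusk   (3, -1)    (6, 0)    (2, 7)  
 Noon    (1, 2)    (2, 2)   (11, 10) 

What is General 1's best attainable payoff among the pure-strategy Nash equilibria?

Both Dawn is a pure NE (General 1: 7 ≥ 3; General 2: 9 ≥ 8). General 1 gets 7.
Both Noon is a pure NE (General 1: 11 ≥ 9; General 2: 10 ≥ 2). General 1 gets 11.
Every other cell has a profitable deviation for at least one player. Highest of {7, 11} is 11.

11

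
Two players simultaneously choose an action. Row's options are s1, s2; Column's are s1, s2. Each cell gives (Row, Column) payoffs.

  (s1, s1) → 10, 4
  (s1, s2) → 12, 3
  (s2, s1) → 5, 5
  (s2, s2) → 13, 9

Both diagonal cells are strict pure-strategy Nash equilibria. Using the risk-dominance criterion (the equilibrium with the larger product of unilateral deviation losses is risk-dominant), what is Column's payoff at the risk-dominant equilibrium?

4

At both s1: Row loses 10 − 5 = 5 by deviating; Column loses 4 − 3 = 1. Product = 5·1 = 5.
At both s2: Row loses 13 − 12 = 1 by deviating; Column loses 9 − 5 = 4. Product = 1·4 = 4.
5 > 4, so both s1 is risk-dominant. Column's payoff there is 4.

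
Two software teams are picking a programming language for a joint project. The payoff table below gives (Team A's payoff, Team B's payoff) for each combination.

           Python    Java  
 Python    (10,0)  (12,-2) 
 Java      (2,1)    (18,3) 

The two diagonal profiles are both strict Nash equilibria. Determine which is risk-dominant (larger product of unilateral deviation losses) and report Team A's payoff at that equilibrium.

At both Python: Team A loses 10 − 2 = 8 by deviating; Team B loses 0 − (-2) = 2. Product = 8·2 = 16.
At both Java: Team A loses 18 − 12 = 6 by deviating; Team B loses 3 − 1 = 2. Product = 6·2 = 12.
16 > 12, so both Python is risk-dominant. Team A's payoff there is 10.

10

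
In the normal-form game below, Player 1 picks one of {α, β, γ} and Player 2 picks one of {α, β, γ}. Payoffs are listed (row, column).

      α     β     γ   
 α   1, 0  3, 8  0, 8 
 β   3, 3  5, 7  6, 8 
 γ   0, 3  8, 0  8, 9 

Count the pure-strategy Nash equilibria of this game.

1

Both γ: Player 1 gets 8 (best alternative 6); Player 2 gets 9 (best alternative 3). Neither deviates — NE.
Both α is not a NE: Player 1 would switch to β (3 > 1).
No other cell survives both best-response checks, so there is 1 pure NE.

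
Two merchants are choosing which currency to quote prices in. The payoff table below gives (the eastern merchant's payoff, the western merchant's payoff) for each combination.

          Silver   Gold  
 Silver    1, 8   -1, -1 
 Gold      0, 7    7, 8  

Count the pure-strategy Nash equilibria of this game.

2

Both Silver: the eastern merchant gets 1 (best alternative 0); the western merchant gets 8 (best alternative -1). Neither deviates — NE.
Both Gold: the eastern merchant gets 7 (best alternative -1); the western merchant gets 8 (best alternative 7). Neither deviates — NE.
(Silver, Gold) is not a NE: the eastern merchant would switch to Gold (7 > -1).
No other cell survives both best-response checks, so there are 2 pure NE.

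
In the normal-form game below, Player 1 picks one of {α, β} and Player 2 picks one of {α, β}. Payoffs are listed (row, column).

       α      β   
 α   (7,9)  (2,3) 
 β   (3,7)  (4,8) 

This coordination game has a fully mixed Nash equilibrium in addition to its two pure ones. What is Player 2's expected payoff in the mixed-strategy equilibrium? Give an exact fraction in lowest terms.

51/7

Player 1 mixes with probability p on α, chosen so Player 2 is indifferent: 9p + 7(1−p) = 3p + 8(1−p) gives p = 1/7.
Player 2's expected payoff is 9·1/7 + 7·6/7 = 51/7.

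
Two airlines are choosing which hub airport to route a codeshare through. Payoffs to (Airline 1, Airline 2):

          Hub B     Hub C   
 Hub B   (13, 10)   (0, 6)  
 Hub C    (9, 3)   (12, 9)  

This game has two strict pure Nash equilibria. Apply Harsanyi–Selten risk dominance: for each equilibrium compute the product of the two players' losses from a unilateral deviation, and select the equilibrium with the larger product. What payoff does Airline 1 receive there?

At both Hub B: Airline 1 loses 13 − 9 = 4 by deviating; Airline 2 loses 10 − 6 = 4. Product = 4·4 = 16.
At both Hub C: Airline 1 loses 12 − 0 = 12 by deviating; Airline 2 loses 9 − 3 = 6. Product = 12·6 = 72.
72 > 16, so both Hub C is risk-dominant. Airline 1's payoff there is 12.

12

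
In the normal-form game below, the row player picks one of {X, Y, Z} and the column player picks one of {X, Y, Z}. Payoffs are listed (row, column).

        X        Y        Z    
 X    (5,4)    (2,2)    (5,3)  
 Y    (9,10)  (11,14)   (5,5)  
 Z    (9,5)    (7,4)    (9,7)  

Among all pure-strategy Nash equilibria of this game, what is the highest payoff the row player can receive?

Both Y is a pure NE (the row player: 11 ≥ 7; the column player: 14 ≥ 10). The row player gets 11.
Both Z is a pure NE (the row player: 9 ≥ 5; the column player: 7 ≥ 5). The row player gets 9.
Every other cell has a profitable deviation for at least one player. Highest of {11, 9} is 11.

11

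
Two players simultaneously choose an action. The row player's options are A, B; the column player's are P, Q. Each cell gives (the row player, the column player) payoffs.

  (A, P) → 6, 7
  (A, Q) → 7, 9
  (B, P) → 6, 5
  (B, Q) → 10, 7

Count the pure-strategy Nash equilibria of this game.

(B, Q): the row player gets 10 (best alternative 7); the column player gets 7 (best alternative 5). Neither deviates — NE.
(A, P) is not a NE: the column player would switch to Q (9 > 7).
No other cell survives both best-response checks, so there is 1 pure NE.

1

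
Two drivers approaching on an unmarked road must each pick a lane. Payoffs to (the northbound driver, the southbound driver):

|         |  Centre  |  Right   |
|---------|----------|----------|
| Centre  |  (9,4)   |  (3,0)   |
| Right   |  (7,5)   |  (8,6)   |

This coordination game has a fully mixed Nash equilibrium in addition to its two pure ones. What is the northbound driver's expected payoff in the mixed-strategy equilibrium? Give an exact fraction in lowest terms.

The southbound driver mixes with probability q on Centre, chosen so the northbound driver is indifferent: 9q + 3(1−q) = 7q + 8(1−q) gives q = 5/7.
The northbound driver's expected payoff (from either row, since indifferent) is 9·5/7 + 3·2/7 = 51/7.

51/7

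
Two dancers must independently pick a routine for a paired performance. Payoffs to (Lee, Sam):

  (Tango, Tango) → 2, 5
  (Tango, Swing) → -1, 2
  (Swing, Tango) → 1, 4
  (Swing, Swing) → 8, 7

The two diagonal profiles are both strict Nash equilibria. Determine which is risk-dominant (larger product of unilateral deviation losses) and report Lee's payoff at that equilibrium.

At both Tango: Lee loses 2 − 1 = 1 by deviating; Sam loses 5 − 2 = 3. Product = 1·3 = 3.
At both Swing: Lee loses 8 − (-1) = 9 by deviating; Sam loses 7 − 4 = 3. Product = 9·3 = 27.
27 > 3, so both Swing is risk-dominant. Lee's payoff there is 8.

8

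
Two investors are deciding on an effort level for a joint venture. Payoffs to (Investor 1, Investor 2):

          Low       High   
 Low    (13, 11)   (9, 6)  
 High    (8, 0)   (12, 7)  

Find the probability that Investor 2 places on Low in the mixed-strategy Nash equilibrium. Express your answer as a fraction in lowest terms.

Investor 2's mix q on Low must make Investor 1 indifferent between Low and High.
Investor 1's payoff from Low: 13q + 9(1−q). From High: 8q + 12(1−q).
Set equal: 5q = 3(1−q) → q = 3/8.

3/8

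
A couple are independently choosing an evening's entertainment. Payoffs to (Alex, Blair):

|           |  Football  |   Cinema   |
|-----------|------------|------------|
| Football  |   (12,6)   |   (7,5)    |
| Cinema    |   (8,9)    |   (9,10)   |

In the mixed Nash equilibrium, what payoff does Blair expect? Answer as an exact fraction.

Alex mixes with probability p on Football, chosen so Blair is indifferent: 6p + 9(1−p) = 5p + 10(1−p) gives p = 1/2.
Blair's expected payoff is 6·1/2 + 9·1/2 = 15/2.

15/2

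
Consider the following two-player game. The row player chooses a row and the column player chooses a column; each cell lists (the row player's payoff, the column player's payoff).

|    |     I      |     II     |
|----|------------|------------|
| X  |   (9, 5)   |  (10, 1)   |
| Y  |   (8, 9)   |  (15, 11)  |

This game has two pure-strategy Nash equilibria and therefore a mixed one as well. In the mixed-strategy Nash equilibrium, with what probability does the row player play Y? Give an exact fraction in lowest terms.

The row player's mix p on X must make the column player indifferent between I and II.
The column player's payoff from I: 5p + 9(1−p). From II: 1p + 11(1−p).
Set equal: 4p = 2(1−p) → p = 2/6 = 1/3.
Probability on Y is 1 − 1/3 = 2/3.

2/3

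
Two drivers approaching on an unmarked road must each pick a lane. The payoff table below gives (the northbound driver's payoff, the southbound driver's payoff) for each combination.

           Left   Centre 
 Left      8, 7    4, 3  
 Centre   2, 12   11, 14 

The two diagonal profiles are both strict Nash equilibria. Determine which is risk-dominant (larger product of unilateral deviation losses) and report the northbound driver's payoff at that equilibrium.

At both Left: the northbound driver loses 8 − 2 = 6 by deviating; the southbound driver loses 7 − 3 = 4. Product = 6·4 = 24.
At both Centre: the northbound driver loses 11 − 4 = 7 by deviating; the southbound driver loses 14 − 12 = 2. Product = 7·2 = 14.
24 > 14, so both Left is risk-dominant. The northbound driver's payoff there is 8.

8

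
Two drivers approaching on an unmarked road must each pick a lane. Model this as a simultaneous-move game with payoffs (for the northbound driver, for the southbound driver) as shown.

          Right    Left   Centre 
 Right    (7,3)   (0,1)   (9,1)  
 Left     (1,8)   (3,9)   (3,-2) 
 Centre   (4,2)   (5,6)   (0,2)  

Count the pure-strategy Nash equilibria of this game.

2

Both Right: the northbound driver gets 7 (best alternative 4); the southbound driver gets 3 (best alternative 1). Neither deviates — NE.
(Centre, Left): the northbound driver gets 5 (best alternative 3); the southbound driver gets 6 (best alternative 2). Neither deviates — NE.
Both Left is not a NE: the northbound driver would switch to Centre (5 > 3).
No other cell survives both best-response checks, so there are 2 pure NE.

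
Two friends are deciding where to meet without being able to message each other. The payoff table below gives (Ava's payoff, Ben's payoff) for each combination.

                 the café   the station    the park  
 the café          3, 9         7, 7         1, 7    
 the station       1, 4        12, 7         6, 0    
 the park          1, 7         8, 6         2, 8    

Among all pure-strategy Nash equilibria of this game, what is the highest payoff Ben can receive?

Both the café is a pure NE (Ava: 3 ≥ 1; Ben: 9 ≥ 7). Ben gets 9.
Both the station is a pure NE (Ava: 12 ≥ 8; Ben: 7 ≥ 4). Ben gets 7.
Every other cell has a profitable deviation for at least one player. Highest of {9, 7} is 9.

9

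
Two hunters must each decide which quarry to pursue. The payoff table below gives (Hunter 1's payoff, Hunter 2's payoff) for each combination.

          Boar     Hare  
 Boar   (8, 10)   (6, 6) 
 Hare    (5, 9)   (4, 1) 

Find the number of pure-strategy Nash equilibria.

Both Boar: Hunter 1 gets 8 (best alternative 5); Hunter 2 gets 10 (best alternative 6). Neither deviates — NE.
Both Hare is not a NE: Hunter 1 would switch to Boar (6 > 4).
No other cell survives both best-response checks, so there is 1 pure NE.

1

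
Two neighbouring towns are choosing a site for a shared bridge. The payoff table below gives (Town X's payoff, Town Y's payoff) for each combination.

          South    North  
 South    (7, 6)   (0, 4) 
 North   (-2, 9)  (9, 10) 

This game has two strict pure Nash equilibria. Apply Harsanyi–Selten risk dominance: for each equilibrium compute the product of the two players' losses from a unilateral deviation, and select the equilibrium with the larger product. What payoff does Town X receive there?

At both South: Town X loses 7 − (-2) = 9 by deviating; Town Y loses 6 − 4 = 2. Product = 9·2 = 18.
At both North: Town X loses 9 − 0 = 9 by deviating; Town Y loses 10 − 9 = 1. Product = 9·1 = 9.
18 > 9, so both South is risk-dominant. Town X's payoff there is 7.

7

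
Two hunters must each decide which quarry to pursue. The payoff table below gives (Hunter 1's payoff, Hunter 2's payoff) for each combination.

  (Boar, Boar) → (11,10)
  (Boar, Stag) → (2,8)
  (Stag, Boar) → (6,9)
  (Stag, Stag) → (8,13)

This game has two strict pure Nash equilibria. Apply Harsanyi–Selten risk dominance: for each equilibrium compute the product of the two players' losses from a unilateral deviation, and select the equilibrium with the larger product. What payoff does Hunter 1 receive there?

8

At both Boar: Hunter 1 loses 11 − 6 = 5 by deviating; Hunter 2 loses 10 − 8 = 2. Product = 5·2 = 10.
At both Stag: Hunter 1 loses 8 − 2 = 6 by deviating; Hunter 2 loses 13 − 9 = 4. Product = 6·4 = 24.
24 > 10, so both Stag is risk-dominant. Hunter 1's payoff there is 8.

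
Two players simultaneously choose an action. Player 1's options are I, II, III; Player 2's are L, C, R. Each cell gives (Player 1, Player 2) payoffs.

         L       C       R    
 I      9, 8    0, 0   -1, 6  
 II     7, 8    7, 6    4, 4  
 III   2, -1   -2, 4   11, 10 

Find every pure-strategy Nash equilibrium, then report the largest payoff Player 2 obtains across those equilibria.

10

(I, L) is a pure NE (Player 1: 9 ≥ 7; Player 2: 8 ≥ 6). Player 2 gets 8.
(III, R) is a pure NE (Player 1: 11 ≥ 4; Player 2: 10 ≥ 4). Player 2 gets 10.
Every other cell has a profitable deviation for at least one player. Highest of {8, 10} is 10.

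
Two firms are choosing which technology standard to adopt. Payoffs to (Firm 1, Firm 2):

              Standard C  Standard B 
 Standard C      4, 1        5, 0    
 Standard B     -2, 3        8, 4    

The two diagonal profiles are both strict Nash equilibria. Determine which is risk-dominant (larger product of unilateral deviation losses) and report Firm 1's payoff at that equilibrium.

At both Standard C: Firm 1 loses 4 − (-2) = 6 by deviating; Firm 2 loses 1 − 0 = 1. Product = 6·1 = 6.
At both Standard B: Firm 1 loses 8 − 5 = 3 by deviating; Firm 2 loses 4 − 3 = 1. Product = 3·1 = 3.
6 > 3, so both Standard C is risk-dominant. Firm 1's payoff there is 4.

4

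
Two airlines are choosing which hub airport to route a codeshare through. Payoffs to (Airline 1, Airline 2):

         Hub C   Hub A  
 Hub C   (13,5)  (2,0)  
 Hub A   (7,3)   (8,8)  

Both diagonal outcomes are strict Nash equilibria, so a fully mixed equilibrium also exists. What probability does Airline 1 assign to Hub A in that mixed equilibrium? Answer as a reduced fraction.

Airline 1's mix p on Hub C must make Airline 2 indifferent between Hub C and Hub A.
Airline 2's payoff from Hub C: 5p + 3(1−p). From Hub A: 0p + 8(1−p).
Set equal: 5p = 5(1−p) → p = 5/10 = 1/2.
Probability on Hub A is 1 − 1/2 = 1/2.

1/2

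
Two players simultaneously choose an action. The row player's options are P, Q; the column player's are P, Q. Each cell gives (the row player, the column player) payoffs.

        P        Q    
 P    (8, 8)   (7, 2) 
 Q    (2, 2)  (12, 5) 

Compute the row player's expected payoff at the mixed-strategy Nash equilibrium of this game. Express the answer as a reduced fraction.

The column player mixes with probability q on P, chosen so the row player is indifferent: 8q + 7(1−q) = 2q + 12(1−q) gives q = 5/11.
The row player's expected payoff (from either row, since indifferent) is 8·5/11 + 7·6/11 = 82/11.

82/11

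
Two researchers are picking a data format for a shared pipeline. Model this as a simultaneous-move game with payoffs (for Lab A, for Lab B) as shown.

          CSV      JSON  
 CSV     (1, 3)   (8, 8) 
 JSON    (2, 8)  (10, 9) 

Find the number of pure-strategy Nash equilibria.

Both JSON: Lab A gets 10 (best alternative 8); Lab B gets 9 (best alternative 8). Neither deviates — NE.
Both CSV is not a NE: Lab A would switch to JSON (2 > 1).
No other cell survives both best-response checks, so there is 1 pure NE.

1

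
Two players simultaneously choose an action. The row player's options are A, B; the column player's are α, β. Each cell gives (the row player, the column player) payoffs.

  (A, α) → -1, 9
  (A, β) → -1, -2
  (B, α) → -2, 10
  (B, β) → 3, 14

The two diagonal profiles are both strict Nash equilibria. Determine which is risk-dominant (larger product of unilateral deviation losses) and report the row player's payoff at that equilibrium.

At (A, α): the row player loses -1 − (-2) = 1 by deviating; the column player loses 9 − (-2) = 11. Product = 1·11 = 11.
At (B, β): the row player loses 3 − (-1) = 4 by deviating; the column player loses 14 − 10 = 4. Product = 4·4 = 16.
16 > 11, so (B, β) is risk-dominant. The row player's payoff there is 3.

3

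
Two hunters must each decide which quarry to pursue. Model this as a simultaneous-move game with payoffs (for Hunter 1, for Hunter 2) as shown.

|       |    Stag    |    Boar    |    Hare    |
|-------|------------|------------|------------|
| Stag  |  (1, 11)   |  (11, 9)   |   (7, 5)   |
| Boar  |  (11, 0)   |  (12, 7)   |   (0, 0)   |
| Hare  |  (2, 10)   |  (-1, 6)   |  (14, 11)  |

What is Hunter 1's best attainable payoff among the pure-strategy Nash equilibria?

Both Boar is a pure NE (Hunter 1: 12 ≥ 11; Hunter 2: 7 ≥ 0). Hunter 1 gets 12.
Both Hare is a pure NE (Hunter 1: 14 ≥ 7; Hunter 2: 11 ≥ 10). Hunter 1 gets 14.
Every other cell has a profitable deviation for at least one player. Highest of {12, 14} is 14.

14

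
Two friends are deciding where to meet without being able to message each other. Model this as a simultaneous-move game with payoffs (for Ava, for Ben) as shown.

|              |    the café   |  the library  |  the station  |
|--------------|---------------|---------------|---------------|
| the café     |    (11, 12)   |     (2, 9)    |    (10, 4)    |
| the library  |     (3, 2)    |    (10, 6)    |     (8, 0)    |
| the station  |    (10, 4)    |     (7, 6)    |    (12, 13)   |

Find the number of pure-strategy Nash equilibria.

3

Both the café: Ava gets 11 (best alternative 10); Ben gets 12 (best alternative 9). Neither deviates — NE.
Both the library: Ava gets 10 (best alternative 7); Ben gets 6 (best alternative 2). Neither deviates — NE.
Both the station: Ava gets 12 (best alternative 10); Ben gets 13 (best alternative 6). Neither deviates — NE.
(the station, the library) is not a NE: Ava would switch to the library (10 > 7).
No other cell survives both best-response checks, so there are 3 pure NE.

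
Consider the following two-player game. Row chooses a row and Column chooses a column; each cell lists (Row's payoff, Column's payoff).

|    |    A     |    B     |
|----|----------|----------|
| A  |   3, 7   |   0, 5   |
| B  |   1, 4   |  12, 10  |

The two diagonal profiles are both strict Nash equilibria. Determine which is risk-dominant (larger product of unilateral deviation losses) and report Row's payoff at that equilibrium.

At both A: Row loses 3 − 1 = 2 by deviating; Column loses 7 − 5 = 2. Product = 2·2 = 4.
At both B: Row loses 12 − 0 = 12 by deviating; Column loses 10 − 4 = 6. Product = 12·6 = 72.
72 > 4, so both B is risk-dominant. Row's payoff there is 12.

12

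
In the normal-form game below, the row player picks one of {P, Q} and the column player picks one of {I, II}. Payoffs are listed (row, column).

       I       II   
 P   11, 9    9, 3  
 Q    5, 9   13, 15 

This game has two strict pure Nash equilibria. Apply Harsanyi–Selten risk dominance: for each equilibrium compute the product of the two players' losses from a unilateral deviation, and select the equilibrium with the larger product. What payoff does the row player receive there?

At (P, I): the row player loses 11 − 5 = 6 by deviating; the column player loses 9 − 3 = 6. Product = 6·6 = 36.
At (Q, II): the row player loses 13 − 9 = 4 by deviating; the column player loses 15 − 9 = 6. Product = 4·6 = 24.
36 > 24, so (P, I) is risk-dominant. The row player's payoff there is 11.

11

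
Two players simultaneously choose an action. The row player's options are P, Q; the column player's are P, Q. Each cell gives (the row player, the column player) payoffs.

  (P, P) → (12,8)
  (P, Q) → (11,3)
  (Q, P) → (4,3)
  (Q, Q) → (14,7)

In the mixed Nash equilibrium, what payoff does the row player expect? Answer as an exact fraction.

124/11

The column player mixes with probability q on P, chosen so the row player is indifferent: 12q + 11(1−q) = 4q + 14(1−q) gives q = 3/11.
The row player's expected payoff (from either row, since indifferent) is 12·3/11 + 11·8/11 = 124/11.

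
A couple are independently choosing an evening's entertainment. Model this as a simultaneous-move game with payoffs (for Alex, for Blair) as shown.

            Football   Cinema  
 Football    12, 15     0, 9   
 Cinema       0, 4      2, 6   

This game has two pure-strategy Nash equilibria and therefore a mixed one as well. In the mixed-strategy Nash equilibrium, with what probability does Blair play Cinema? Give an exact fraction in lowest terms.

Blair's mix q on Football must make Alex indifferent between Football and Cinema.
Alex's payoff from Football: 12q + 0(1−q). From Cinema: 0q + 2(1−q).
Set equal: 12q = 2(1−q) → q = 2/14 = 1/7.
Probability on Cinema is 1 − 1/7 = 6/7.

6/7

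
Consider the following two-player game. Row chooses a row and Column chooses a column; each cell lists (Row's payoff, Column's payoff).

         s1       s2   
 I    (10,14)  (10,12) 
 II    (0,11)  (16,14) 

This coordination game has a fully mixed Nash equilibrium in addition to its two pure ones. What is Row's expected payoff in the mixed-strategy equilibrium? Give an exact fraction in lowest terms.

Column mixes with probability q on s1, chosen so Row is indifferent: 10q + 10(1−q) = 0q + 16(1−q) gives q = 3/8.
Row's expected payoff (from either row, since indifferent) is 10·3/8 + 10·5/8 = 10.

10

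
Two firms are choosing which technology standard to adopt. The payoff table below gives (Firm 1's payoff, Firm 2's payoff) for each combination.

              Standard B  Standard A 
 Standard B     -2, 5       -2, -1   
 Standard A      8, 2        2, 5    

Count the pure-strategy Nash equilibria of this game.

1

Both Standard A: Firm 1 gets 2 (best alternative -2); Firm 2 gets 5 (best alternative 2). Neither deviates — NE.
Both Standard B is not a NE: Firm 1 would switch to Standard A (8 > -2).
No other cell survives both best-response checks, so there is 1 pure NE.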